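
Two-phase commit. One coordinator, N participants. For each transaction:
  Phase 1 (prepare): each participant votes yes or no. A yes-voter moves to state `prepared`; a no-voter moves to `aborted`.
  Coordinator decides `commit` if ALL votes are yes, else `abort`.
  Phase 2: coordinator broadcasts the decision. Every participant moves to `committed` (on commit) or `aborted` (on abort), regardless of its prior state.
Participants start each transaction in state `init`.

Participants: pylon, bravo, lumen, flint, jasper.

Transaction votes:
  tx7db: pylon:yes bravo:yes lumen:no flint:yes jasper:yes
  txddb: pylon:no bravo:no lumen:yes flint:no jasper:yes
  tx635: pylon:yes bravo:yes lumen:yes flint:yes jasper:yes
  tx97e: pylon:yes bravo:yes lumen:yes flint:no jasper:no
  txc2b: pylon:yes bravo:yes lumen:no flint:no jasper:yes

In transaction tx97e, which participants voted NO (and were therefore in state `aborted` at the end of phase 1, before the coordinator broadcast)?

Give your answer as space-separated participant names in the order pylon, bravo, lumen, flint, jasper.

Answer: flint jasper

Derivation:
Txn tx97e phase 1: pylon yes -> prepared; bravo yes -> prepared; lumen yes -> prepared; flint no -> aborted; jasper no -> aborted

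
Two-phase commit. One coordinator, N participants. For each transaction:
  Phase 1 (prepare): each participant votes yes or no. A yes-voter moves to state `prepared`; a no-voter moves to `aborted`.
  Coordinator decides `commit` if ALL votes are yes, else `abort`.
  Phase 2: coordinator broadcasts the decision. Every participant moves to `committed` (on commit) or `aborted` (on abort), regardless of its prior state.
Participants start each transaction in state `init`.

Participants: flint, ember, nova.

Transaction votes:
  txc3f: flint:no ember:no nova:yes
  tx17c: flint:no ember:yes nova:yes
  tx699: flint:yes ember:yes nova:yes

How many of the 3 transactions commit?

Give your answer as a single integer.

txc3f: no from flint, ember -> abort (commits=0)
tx17c: no from flint -> abort (commits=0)
tx699: all yes -> commit (commits=1)

Answer: 1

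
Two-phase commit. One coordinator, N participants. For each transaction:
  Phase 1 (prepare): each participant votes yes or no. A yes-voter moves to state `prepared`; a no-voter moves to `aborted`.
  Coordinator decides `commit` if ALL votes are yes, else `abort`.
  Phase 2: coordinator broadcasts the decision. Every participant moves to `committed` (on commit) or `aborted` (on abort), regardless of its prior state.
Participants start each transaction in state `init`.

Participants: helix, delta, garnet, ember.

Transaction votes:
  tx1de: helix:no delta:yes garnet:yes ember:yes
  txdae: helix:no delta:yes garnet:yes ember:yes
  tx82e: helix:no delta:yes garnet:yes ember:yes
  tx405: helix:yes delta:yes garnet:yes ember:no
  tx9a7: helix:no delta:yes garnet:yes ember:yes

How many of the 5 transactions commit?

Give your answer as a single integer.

Answer: 0

Derivation:
tx1de: no from helix -> abort (commits=0)
txdae: no from helix -> abort (commits=0)
tx82e: no from helix -> abort (commits=0)
tx405: no from ember -> abort (commits=0)
tx9a7: no from helix -> abort (commits=0)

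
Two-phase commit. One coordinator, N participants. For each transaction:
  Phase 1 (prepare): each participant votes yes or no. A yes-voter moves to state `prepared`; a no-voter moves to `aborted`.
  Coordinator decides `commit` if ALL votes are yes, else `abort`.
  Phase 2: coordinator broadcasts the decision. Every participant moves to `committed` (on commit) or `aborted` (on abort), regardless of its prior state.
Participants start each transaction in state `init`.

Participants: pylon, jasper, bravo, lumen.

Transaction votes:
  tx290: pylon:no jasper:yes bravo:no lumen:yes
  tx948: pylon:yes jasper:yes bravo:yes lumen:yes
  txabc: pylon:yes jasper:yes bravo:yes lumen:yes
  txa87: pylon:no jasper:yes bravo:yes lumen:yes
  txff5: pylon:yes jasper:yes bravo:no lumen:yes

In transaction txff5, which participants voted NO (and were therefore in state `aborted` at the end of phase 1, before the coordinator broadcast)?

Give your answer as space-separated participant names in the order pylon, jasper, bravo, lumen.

Answer: bravo

Derivation:
Txn txff5 phase 1: pylon yes -> prepared; jasper yes -> prepared; bravo no -> aborted; lumen yes -> prepared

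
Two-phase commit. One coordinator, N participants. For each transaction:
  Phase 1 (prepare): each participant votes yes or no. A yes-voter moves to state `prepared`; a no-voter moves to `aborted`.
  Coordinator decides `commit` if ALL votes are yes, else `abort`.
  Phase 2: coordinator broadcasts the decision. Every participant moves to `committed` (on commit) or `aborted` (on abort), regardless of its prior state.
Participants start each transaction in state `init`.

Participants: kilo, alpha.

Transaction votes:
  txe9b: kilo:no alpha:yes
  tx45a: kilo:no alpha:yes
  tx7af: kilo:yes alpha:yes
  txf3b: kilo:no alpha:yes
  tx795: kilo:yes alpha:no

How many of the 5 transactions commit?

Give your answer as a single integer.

txe9b: no from kilo -> abort (commits=0)
tx45a: no from kilo -> abort (commits=0)
tx7af: all yes -> commit (commits=1)
txf3b: no from kilo -> abort (commits=1)
tx795: no from alpha -> abort (commits=1)

Answer: 1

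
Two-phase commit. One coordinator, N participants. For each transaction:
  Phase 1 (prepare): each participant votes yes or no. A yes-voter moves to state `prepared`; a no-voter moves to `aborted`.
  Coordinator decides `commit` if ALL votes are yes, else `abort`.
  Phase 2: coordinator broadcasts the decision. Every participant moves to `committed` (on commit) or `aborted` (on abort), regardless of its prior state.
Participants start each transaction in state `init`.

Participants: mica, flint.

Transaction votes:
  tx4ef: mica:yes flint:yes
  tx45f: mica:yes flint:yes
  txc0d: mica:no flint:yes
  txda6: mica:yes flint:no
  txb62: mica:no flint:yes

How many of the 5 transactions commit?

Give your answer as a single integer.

tx4ef: all yes -> commit (commits=1)
tx45f: all yes -> commit (commits=2)
txc0d: no from mica -> abort (commits=2)
txda6: no from flint -> abort (commits=2)
txb62: no from mica -> abort (commits=2)

Answer: 2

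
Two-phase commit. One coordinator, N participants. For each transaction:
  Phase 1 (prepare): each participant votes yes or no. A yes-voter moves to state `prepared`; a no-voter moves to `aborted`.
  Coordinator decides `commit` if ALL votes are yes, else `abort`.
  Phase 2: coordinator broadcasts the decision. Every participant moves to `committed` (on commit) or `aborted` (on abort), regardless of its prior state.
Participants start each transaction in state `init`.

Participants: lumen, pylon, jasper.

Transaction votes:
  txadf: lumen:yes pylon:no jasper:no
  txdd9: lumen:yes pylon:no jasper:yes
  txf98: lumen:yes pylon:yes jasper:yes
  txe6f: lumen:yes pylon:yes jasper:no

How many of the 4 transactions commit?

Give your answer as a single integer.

Answer: 1

Derivation:
txadf: no from pylon, jasper -> abort (commits=0)
txdd9: no from pylon -> abort (commits=0)
txf98: all yes -> commit (commits=1)
txe6f: no from jasper -> abort (commits=1)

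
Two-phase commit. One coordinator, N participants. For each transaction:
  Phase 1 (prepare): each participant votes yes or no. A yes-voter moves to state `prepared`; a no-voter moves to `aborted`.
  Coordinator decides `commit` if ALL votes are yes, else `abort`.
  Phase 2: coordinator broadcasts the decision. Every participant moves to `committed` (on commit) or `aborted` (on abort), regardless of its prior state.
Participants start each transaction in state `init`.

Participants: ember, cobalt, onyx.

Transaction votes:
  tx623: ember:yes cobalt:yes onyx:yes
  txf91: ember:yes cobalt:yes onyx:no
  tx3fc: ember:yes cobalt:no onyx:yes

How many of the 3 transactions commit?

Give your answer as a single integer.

Answer: 1

Derivation:
tx623: all yes -> commit (commits=1)
txf91: no from onyx -> abort (commits=1)
tx3fc: no from cobalt -> abort (commits=1)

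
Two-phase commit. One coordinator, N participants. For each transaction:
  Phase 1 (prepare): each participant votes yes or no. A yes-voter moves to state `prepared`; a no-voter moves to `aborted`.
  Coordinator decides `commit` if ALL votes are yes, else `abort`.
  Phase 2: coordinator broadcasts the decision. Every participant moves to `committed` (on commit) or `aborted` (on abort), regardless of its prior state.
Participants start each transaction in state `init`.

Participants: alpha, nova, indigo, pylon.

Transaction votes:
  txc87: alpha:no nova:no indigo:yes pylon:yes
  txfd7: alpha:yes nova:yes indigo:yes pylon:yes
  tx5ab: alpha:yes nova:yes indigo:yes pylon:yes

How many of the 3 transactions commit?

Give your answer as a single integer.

Answer: 2

Derivation:
txc87: no from alpha, nova -> abort (commits=0)
txfd7: all yes -> commit (commits=1)
tx5ab: all yes -> commit (commits=2)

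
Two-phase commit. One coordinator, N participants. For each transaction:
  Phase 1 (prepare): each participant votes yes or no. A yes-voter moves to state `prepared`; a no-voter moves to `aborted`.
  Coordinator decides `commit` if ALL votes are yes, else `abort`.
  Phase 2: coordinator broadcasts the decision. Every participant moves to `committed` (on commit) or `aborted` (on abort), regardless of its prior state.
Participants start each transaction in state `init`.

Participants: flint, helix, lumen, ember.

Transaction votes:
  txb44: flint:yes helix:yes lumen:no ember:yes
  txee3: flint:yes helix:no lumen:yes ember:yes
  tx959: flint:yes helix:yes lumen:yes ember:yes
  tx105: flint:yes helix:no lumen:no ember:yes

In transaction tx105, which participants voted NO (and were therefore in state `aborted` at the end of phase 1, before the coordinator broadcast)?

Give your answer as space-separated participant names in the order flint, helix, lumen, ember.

Answer: helix lumen

Derivation:
Txn tx105 phase 1: flint yes -> prepared; helix no -> aborted; lumen no -> aborted; ember yes -> prepared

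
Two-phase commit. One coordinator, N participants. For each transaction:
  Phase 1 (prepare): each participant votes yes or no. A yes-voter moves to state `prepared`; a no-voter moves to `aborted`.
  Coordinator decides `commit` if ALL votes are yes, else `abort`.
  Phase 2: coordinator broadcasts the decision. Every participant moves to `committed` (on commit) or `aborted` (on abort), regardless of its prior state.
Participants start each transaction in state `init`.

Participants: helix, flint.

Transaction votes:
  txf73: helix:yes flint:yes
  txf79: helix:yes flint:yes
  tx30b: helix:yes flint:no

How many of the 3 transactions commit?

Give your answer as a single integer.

txf73: all yes -> commit (commits=1)
txf79: all yes -> commit (commits=2)
tx30b: no from flint -> abort (commits=2)

Answer: 2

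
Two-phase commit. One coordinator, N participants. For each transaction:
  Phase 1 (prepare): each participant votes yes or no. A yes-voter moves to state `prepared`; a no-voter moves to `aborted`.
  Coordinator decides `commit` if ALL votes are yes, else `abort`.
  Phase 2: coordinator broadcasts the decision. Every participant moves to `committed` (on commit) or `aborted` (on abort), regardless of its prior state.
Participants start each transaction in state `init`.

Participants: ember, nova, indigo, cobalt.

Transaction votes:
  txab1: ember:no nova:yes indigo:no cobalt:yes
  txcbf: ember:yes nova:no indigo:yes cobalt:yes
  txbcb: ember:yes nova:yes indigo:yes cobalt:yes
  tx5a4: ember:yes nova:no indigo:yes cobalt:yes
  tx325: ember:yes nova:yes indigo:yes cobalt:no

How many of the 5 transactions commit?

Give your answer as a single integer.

txab1: no from ember, indigo -> abort (commits=0)
txcbf: no from nova -> abort (commits=0)
txbcb: all yes -> commit (commits=1)
tx5a4: no from nova -> abort (commits=1)
tx325: no from cobalt -> abort (commits=1)

Answer: 1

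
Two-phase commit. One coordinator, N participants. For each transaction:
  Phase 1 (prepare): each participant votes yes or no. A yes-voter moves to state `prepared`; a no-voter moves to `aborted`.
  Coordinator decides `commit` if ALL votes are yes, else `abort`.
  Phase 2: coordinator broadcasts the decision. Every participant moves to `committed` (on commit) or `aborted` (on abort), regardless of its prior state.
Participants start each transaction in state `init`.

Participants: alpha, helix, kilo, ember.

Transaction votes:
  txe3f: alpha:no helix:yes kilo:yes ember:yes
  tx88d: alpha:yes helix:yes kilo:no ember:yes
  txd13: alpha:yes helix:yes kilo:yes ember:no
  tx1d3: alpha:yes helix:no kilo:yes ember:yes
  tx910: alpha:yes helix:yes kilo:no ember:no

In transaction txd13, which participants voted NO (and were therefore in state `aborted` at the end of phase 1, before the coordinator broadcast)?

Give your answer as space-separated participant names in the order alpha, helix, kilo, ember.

Txn txd13 phase 1: alpha yes -> prepared; helix yes -> prepared; kilo yes -> prepared; ember no -> aborted

Answer: ember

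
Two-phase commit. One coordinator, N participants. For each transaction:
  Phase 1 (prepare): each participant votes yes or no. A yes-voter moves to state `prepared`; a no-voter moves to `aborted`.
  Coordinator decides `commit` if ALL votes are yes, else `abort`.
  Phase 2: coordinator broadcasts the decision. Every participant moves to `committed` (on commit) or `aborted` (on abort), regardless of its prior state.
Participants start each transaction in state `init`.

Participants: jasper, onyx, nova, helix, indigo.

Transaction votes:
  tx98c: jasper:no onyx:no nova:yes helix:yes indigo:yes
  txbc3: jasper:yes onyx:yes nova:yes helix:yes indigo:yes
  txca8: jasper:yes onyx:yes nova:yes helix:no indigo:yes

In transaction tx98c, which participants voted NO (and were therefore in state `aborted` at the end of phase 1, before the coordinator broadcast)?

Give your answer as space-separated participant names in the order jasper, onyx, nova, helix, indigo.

Txn tx98c phase 1: jasper no -> aborted; onyx no -> aborted; nova yes -> prepared; helix yes -> prepared; indigo yes -> prepared

Answer: jasper onyx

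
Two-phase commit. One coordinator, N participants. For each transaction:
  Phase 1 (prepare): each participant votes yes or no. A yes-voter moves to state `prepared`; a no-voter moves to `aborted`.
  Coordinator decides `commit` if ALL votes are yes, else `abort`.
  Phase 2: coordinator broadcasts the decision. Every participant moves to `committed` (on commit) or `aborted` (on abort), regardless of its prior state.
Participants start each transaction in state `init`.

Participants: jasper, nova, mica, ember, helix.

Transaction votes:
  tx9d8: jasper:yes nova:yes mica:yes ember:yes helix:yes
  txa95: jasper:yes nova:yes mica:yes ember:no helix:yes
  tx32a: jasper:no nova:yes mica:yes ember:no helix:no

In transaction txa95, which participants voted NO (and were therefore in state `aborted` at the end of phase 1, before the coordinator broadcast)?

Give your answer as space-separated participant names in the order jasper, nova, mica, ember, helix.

Answer: ember

Derivation:
Txn txa95 phase 1: jasper yes -> prepared; nova yes -> prepared; mica yes -> prepared; ember no -> aborted; helix yes -> prepared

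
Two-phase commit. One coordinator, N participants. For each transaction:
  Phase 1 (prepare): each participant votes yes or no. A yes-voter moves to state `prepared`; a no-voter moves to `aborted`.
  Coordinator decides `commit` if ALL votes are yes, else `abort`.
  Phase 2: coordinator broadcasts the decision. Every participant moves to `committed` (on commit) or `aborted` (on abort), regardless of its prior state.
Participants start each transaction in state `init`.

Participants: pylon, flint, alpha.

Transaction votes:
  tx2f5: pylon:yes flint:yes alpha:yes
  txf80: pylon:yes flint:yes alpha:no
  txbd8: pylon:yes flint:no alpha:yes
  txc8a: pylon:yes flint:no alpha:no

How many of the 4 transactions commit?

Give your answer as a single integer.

Answer: 1

Derivation:
tx2f5: all yes -> commit (commits=1)
txf80: no from alpha -> abort (commits=1)
txbd8: no from flint -> abort (commits=1)
txc8a: no from flint, alpha -> abort (commits=1)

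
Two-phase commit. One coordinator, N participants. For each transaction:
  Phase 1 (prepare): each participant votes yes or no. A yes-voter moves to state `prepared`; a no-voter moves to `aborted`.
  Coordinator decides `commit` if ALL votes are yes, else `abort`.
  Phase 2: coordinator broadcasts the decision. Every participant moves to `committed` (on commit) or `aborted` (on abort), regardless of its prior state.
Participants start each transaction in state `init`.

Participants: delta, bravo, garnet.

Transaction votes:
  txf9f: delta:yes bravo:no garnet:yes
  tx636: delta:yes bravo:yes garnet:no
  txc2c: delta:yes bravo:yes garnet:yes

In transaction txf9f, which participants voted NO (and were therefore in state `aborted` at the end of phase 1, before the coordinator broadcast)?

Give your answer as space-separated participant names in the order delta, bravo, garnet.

Txn txf9f phase 1: delta yes -> prepared; bravo no -> aborted; garnet yes -> prepared

Answer: bravo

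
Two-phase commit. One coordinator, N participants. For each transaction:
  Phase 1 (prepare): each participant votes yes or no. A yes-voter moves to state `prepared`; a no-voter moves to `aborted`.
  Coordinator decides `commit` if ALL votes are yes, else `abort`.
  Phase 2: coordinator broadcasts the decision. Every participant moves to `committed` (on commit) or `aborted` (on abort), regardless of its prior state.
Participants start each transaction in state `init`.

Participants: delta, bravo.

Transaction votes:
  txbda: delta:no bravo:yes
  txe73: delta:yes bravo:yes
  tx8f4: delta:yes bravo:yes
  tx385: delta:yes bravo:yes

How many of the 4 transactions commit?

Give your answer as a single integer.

txbda: no from delta -> abort (commits=0)
txe73: all yes -> commit (commits=1)
tx8f4: all yes -> commit (commits=2)
tx385: all yes -> commit (commits=3)

Answer: 3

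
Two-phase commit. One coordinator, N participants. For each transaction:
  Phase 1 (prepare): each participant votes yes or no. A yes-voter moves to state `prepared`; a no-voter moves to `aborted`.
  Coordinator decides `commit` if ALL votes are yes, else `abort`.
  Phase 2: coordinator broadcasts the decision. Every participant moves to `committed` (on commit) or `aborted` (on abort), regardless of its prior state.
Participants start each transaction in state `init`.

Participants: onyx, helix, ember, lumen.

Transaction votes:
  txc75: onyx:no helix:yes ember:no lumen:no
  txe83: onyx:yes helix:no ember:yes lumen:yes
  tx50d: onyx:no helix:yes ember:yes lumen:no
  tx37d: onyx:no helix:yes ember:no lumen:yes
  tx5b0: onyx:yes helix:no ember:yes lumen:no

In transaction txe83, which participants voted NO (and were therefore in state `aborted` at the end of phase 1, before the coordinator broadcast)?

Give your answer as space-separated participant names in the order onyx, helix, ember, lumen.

Txn txe83 phase 1: onyx yes -> prepared; helix no -> aborted; ember yes -> prepared; lumen yes -> prepared

Answer: helix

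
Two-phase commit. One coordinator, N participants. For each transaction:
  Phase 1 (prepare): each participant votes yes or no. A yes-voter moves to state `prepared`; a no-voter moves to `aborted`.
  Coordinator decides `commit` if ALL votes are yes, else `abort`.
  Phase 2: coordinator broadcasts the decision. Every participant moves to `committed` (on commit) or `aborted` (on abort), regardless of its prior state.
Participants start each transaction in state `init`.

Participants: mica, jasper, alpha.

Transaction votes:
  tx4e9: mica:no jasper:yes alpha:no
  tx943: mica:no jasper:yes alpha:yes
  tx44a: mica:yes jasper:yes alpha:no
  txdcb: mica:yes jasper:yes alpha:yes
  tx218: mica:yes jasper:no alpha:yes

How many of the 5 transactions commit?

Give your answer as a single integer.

tx4e9: no from mica, alpha -> abort (commits=0)
tx943: no from mica -> abort (commits=0)
tx44a: no from alpha -> abort (commits=0)
txdcb: all yes -> commit (commits=1)
tx218: no from jasper -> abort (commits=1)

Answer: 1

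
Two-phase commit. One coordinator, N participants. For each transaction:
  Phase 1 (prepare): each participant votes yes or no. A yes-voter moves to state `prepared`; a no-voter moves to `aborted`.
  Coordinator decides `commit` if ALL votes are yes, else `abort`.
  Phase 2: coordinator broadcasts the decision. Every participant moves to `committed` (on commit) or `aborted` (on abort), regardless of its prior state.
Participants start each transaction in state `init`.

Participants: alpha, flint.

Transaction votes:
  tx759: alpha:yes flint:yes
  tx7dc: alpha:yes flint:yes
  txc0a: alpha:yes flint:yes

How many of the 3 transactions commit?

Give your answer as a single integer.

tx759: all yes -> commit (commits=1)
tx7dc: all yes -> commit (commits=2)
txc0a: all yes -> commit (commits=3)

Answer: 3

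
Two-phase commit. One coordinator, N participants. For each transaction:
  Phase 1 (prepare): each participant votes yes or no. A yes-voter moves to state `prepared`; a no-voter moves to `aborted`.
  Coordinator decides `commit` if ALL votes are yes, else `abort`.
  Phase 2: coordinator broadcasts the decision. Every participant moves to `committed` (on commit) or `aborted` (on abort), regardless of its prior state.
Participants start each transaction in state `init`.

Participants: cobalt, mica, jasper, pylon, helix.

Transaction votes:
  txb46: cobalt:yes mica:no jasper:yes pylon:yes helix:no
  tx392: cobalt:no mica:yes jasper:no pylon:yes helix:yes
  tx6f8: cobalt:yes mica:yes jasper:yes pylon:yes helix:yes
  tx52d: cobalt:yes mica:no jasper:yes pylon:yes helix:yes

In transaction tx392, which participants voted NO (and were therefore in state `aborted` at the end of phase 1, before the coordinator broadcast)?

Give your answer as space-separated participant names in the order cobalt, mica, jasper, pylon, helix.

Txn tx392 phase 1: cobalt no -> aborted; mica yes -> prepared; jasper no -> aborted; pylon yes -> prepared; helix yes -> prepared

Answer: cobalt jasper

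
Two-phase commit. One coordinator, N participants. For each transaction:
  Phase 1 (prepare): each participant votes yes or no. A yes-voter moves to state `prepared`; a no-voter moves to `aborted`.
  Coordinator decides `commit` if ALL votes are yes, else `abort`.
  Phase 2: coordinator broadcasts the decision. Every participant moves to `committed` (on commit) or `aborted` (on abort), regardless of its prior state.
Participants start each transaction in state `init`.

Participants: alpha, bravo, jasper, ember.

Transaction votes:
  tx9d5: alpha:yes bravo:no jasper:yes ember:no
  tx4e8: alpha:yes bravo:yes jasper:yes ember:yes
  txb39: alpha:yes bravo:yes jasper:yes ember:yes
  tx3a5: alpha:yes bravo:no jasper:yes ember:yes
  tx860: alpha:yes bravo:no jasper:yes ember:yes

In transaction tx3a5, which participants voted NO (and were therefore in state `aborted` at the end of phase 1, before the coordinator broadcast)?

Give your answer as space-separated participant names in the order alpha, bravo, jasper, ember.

Answer: bravo

Derivation:
Txn tx3a5 phase 1: alpha yes -> prepared; bravo no -> aborted; jasper yes -> prepared; ember yes -> prepared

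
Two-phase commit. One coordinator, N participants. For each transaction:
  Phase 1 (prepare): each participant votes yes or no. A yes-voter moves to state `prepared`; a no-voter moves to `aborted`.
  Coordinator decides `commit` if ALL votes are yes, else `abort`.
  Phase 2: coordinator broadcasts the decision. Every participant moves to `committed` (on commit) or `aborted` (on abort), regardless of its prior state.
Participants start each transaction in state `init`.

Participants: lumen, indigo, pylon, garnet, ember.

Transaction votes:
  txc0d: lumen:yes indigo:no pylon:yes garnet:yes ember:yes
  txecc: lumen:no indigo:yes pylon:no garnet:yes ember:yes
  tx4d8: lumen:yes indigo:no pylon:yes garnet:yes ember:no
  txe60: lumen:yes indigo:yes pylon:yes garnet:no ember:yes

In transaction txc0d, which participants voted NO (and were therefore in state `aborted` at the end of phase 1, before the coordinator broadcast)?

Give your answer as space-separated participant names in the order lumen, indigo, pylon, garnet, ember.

Answer: indigo

Derivation:
Txn txc0d phase 1: lumen yes -> prepared; indigo no -> aborted; pylon yes -> prepared; garnet yes -> prepared; ember yes -> prepared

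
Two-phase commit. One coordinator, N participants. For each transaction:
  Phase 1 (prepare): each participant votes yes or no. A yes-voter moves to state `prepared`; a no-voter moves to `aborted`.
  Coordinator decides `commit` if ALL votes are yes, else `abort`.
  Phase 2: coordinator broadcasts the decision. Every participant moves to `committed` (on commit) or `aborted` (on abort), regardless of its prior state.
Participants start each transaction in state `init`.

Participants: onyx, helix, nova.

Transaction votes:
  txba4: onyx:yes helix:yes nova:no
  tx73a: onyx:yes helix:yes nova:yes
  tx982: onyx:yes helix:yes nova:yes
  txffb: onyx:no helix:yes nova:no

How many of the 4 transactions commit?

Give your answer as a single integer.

txba4: no from nova -> abort (commits=0)
tx73a: all yes -> commit (commits=1)
tx982: all yes -> commit (commits=2)
txffb: no from onyx, nova -> abort (commits=2)

Answer: 2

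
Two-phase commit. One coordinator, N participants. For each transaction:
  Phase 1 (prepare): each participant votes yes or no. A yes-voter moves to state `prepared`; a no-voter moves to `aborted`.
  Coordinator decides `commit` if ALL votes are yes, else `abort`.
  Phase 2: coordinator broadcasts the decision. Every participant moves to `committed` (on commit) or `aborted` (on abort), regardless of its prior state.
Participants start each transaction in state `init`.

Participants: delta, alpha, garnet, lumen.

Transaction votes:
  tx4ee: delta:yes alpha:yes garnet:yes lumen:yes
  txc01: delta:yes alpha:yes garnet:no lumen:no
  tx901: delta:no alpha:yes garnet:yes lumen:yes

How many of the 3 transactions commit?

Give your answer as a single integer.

tx4ee: all yes -> commit (commits=1)
txc01: no from garnet, lumen -> abort (commits=1)
tx901: no from delta -> abort (commits=1)

Answer: 1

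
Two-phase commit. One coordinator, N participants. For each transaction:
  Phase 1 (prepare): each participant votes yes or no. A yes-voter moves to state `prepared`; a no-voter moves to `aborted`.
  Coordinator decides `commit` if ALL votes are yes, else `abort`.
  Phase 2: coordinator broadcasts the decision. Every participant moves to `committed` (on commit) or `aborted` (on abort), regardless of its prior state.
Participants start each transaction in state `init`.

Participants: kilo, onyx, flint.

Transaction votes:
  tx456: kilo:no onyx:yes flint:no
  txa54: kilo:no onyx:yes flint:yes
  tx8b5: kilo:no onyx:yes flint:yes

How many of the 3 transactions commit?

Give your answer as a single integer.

tx456: no from kilo, flint -> abort (commits=0)
txa54: no from kilo -> abort (commits=0)
tx8b5: no from kilo -> abort (commits=0)

Answer: 0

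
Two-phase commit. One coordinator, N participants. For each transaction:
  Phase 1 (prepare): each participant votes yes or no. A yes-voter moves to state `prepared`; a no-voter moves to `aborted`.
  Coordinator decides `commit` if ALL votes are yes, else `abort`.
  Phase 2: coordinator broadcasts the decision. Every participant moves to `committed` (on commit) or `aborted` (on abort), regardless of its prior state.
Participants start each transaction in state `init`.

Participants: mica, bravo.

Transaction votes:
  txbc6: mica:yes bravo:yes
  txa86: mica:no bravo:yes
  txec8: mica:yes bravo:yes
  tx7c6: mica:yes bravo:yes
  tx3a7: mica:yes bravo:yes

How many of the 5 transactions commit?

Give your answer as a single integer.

Answer: 4

Derivation:
txbc6: all yes -> commit (commits=1)
txa86: no from mica -> abort (commits=1)
txec8: all yes -> commit (commits=2)
tx7c6: all yes -> commit (commits=3)
tx3a7: all yes -> commit (commits=4)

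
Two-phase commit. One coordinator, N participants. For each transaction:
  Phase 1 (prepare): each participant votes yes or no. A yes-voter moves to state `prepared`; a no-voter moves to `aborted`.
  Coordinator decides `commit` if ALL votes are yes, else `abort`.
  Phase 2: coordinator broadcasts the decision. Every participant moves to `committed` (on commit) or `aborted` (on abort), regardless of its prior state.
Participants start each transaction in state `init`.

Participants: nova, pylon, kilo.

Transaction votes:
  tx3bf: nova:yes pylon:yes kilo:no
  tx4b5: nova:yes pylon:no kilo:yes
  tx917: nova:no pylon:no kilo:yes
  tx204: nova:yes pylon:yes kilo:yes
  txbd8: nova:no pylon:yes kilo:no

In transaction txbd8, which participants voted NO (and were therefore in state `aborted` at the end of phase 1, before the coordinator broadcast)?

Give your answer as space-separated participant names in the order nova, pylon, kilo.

Answer: nova kilo

Derivation:
Txn txbd8 phase 1: nova no -> aborted; pylon yes -> prepared; kilo no -> aborted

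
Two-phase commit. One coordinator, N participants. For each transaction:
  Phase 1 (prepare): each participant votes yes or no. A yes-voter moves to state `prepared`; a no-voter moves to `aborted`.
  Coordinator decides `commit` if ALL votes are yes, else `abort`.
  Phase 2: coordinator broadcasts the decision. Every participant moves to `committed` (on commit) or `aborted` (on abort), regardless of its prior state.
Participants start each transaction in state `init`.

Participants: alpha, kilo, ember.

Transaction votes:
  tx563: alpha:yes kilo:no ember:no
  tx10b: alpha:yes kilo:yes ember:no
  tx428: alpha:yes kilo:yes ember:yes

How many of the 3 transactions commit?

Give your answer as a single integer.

tx563: no from kilo, ember -> abort (commits=0)
tx10b: no from ember -> abort (commits=0)
tx428: all yes -> commit (commits=1)

Answer: 1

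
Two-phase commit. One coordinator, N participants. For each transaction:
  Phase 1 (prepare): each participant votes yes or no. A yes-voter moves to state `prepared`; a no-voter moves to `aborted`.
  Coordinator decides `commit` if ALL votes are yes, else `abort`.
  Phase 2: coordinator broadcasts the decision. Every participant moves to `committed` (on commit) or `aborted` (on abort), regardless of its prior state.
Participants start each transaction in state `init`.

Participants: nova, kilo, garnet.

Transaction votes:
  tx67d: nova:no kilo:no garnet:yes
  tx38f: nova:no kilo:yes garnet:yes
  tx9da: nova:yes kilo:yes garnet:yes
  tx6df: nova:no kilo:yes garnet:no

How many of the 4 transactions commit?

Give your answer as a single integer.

tx67d: no from nova, kilo -> abort (commits=0)
tx38f: no from nova -> abort (commits=0)
tx9da: all yes -> commit (commits=1)
tx6df: no from nova, garnet -> abort (commits=1)

Answer: 1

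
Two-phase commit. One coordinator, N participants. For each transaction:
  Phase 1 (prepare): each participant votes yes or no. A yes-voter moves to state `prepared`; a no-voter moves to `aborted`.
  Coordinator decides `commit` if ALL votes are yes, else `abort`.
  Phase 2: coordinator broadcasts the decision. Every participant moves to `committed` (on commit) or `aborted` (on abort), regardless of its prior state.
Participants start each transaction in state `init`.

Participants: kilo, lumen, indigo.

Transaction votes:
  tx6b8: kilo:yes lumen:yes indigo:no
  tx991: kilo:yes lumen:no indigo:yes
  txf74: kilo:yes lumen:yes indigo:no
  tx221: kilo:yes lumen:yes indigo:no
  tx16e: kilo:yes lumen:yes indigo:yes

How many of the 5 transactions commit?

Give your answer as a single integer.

tx6b8: no from indigo -> abort (commits=0)
tx991: no from lumen -> abort (commits=0)
txf74: no from indigo -> abort (commits=0)
tx221: no from indigo -> abort (commits=0)
tx16e: all yes -> commit (commits=1)

Answer: 1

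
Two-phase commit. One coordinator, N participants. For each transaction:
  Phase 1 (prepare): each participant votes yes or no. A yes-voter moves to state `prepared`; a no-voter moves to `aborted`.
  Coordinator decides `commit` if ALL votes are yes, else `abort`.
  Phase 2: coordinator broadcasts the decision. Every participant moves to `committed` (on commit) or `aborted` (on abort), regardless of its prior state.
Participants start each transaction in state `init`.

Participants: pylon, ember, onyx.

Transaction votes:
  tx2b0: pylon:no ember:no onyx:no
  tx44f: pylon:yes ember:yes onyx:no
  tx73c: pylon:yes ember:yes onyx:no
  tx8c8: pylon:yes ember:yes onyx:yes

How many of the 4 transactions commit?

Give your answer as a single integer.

Answer: 1

Derivation:
tx2b0: no from pylon, ember, onyx -> abort (commits=0)
tx44f: no from onyx -> abort (commits=0)
tx73c: no from onyx -> abort (commits=0)
tx8c8: all yes -> commit (commits=1)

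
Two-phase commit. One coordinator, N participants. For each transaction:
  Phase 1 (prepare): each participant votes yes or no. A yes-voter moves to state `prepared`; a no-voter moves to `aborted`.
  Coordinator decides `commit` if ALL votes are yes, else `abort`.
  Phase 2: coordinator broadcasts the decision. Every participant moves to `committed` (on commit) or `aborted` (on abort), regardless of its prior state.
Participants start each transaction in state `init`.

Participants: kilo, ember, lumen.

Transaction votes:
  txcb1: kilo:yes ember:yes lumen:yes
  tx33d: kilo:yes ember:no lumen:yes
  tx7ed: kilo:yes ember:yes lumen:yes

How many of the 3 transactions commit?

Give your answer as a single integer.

txcb1: all yes -> commit (commits=1)
tx33d: no from ember -> abort (commits=1)
tx7ed: all yes -> commit (commits=2)

Answer: 2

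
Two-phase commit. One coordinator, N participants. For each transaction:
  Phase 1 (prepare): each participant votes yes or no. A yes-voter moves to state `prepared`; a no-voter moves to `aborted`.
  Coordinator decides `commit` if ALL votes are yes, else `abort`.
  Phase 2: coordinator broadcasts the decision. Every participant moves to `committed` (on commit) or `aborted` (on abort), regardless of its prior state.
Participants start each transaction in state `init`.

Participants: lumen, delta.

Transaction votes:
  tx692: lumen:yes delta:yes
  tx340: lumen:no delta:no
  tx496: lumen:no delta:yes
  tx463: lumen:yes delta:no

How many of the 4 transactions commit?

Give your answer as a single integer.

Answer: 1

Derivation:
tx692: all yes -> commit (commits=1)
tx340: no from lumen, delta -> abort (commits=1)
tx496: no from lumen -> abort (commits=1)
tx463: no from delta -> abort (commits=1)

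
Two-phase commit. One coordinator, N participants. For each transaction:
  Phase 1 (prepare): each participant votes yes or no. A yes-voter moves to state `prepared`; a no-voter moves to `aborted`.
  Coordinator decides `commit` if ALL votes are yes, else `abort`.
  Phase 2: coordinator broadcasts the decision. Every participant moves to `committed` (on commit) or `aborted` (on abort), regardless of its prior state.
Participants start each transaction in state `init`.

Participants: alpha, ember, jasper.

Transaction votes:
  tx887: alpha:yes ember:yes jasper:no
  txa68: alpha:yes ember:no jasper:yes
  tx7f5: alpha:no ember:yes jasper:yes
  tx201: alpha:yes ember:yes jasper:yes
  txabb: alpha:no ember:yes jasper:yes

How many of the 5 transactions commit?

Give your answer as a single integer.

Answer: 1

Derivation:
tx887: no from jasper -> abort (commits=0)
txa68: no from ember -> abort (commits=0)
tx7f5: no from alpha -> abort (commits=0)
tx201: all yes -> commit (commits=1)
txabb: no from alpha -> abort (commits=1)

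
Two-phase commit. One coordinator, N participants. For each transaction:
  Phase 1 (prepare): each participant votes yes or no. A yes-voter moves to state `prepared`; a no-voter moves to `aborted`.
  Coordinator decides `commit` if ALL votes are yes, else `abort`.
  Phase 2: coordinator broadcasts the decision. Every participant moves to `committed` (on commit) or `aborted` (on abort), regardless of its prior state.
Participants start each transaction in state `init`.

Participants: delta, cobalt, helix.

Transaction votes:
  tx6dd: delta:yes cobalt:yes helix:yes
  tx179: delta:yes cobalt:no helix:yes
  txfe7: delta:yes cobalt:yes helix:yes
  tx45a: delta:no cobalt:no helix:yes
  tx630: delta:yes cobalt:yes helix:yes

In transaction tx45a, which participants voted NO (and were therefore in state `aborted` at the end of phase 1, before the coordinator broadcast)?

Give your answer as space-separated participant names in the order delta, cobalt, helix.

Txn tx45a phase 1: delta no -> aborted; cobalt no -> aborted; helix yes -> prepared

Answer: delta cobalt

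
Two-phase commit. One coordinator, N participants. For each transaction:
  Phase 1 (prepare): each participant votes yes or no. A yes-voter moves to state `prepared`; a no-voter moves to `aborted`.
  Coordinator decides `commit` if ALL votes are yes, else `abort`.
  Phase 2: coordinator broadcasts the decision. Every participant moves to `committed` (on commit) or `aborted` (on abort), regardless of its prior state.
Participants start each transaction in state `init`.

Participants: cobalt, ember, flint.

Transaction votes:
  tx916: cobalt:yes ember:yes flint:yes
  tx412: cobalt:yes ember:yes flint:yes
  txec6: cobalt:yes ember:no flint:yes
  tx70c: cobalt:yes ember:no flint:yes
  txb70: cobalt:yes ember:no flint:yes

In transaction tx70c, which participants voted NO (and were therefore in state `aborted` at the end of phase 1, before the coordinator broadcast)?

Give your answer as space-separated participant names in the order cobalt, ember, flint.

Answer: ember

Derivation:
Txn tx70c phase 1: cobalt yes -> prepared; ember no -> aborted; flint yes -> prepared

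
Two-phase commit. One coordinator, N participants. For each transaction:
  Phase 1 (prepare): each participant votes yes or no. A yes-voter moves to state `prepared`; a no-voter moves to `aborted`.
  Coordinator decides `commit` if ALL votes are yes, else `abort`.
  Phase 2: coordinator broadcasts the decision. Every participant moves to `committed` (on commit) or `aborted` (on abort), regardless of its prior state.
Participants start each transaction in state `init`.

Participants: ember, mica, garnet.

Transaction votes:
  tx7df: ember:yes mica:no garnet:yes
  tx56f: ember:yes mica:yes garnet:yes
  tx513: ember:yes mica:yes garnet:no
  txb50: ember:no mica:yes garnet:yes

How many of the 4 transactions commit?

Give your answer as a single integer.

Answer: 1

Derivation:
tx7df: no from mica -> abort (commits=0)
tx56f: all yes -> commit (commits=1)
tx513: no from garnet -> abort (commits=1)
txb50: no from ember -> abort (commits=1)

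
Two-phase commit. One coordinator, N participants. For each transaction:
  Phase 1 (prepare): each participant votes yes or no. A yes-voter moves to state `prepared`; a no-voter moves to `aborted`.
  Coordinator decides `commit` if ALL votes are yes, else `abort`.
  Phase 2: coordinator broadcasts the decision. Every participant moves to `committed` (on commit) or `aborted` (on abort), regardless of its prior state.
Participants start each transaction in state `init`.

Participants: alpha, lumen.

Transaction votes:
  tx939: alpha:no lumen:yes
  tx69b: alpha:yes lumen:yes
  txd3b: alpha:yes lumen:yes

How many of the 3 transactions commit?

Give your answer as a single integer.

tx939: no from alpha -> abort (commits=0)
tx69b: all yes -> commit (commits=1)
txd3b: all yes -> commit (commits=2)

Answer: 2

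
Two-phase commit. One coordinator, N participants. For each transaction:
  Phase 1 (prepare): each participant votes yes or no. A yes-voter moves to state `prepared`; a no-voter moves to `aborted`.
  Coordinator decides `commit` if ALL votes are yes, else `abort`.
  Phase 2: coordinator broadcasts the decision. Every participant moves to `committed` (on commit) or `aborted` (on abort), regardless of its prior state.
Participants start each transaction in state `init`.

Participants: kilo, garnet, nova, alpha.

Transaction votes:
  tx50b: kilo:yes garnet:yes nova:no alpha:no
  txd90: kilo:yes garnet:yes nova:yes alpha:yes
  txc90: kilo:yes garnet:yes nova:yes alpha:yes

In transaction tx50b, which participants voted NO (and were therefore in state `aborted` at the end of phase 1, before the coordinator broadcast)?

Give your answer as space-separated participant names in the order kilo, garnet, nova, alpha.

Answer: nova alpha

Derivation:
Txn tx50b phase 1: kilo yes -> prepared; garnet yes -> prepared; nova no -> aborted; alpha no -> aborted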